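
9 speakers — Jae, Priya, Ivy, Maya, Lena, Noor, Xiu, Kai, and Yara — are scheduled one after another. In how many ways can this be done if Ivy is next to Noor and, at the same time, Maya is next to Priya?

Treat {Ivy,Noor} as one block (2 orders) and {Maya,Priya} as another (2 orders).
That leaves 7 units to arrange: 2 × 2 × 7! = 4 × 5040 = 20160.

20160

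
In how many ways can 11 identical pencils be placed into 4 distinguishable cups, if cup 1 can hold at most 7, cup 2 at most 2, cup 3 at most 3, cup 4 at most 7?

By stars and bars, unrestricted non-negative solutions to x_1+…+x_4 = 11 number C(11+3,3) = 364.
Subtract solutions that violate a single cap (substitute x_i' = x_i − (cap_i+1)): x_1 ≥ 8 gives C(6,3) = 20; x_2 ≥ 3 gives C(11,3) = 165; x_3 ≥ 4 gives C(10,3) = 120; x_4 ≥ 8 gives C(6,3) = 20. Together 325.
Add back pairs where two caps are both exceeded: 1 + 0 + 0 + 35 + 1 + 0 = 37.
By inclusion–exclusion the count is 364 − 325 + 37 = 76.

76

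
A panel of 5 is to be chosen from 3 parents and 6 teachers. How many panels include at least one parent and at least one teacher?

Total 5-person selections from all 9: C(9,5) = 126.
Subtract selections that omit an entire group: no parents → C(6,5) = 6; no teachers → C(3,5) = 0.
Both groups omitted at once is impossible, so 126 − 6 = 120.

120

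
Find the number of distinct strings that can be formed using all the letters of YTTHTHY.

210

YTTHTHY has 7 letters with H appearing twice, T appearing 3 times, and Y appearing twice.
Dividing 7! = 5040 by 3!·2!·2! = 24 for the repeated letters gives 210.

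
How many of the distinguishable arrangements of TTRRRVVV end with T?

Fix T in the last position and arrange the remaining 7 letters.
Those 7 letters have R appearing 3 times and V appearing 3 times, giving (7)!/(3!·3!) = 140.

140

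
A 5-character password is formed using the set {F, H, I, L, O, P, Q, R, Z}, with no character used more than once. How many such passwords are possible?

Choose and order 5 of the 9 symbols: the first character has 9 options, the next 8, and so on down to 5.
That product is 9 × 8 × 7 × 6 × 5 = 15120.

15120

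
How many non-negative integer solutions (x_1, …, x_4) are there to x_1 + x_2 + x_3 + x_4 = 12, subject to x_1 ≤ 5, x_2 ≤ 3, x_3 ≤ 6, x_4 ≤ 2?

Ignoring the caps, the number of non-negative solutions to x_1+…+x_4 = 12 is C(15,3) = 455.
Subtract solutions that violate a single cap (substitute x_i' = x_i − (cap_i+1)): x_1 ≥ 6 gives C(9,3) = 84; x_2 ≥ 4 gives C(11,3) = 165; x_3 ≥ 7 gives C(8,3) = 56; x_4 ≥ 3 gives C(12,3) = 220. Together 525.
Add back pairs where two caps are both exceeded: 10 + 0 + 20 + 4 + 56 + 10 = 100.
By inclusion–exclusion the count is 455 − 525 + 100 = 30.

30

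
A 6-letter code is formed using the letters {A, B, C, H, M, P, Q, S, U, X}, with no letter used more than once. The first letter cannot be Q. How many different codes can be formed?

136080

The first letter has 10−1 = 9 choices (anything except Q).
The remaining 5 letters are filled from the other 9 symbols without repetition: 9 × 8 × 7 × 6 × 5 = 15120.
Total: 9 × 15120 = 136080.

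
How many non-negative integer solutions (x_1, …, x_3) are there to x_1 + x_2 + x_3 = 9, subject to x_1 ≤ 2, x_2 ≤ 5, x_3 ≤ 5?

Without the upper bounds there are C(11,2) = 55 ways to split 9 among 3 variables.
Subtract solutions that violate a single cap (substitute x_i' = x_i − (cap_i+1)): x_1 ≥ 3 gives C(8,2) = 28; x_2 ≥ 6 gives C(5,2) = 10; x_3 ≥ 6 gives C(5,2) = 10. Together 48.
Add back pairs where two caps are both exceeded: 1 + 1 + 0 = 2.
By inclusion–exclusion the count is 55 − 48 + 2 = 9.

9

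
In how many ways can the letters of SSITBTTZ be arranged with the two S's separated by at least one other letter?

There are 8!/(3!·2!) = 3360 arrangements of SSITBTTZ in total.
If the two S's are adjacent, glue them into one block, leaving 7 items to arrange: (7)!/(3!) = 840 ways.
Hence 3360 − 840 = 2520.

2520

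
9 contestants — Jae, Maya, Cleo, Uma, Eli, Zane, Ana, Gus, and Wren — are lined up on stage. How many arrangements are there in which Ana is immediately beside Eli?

80640

Place the 7 others and the Ana-Eli pair as 8 objects in a line; the pair has 2 internal arrangements.
So the count is 2·(8)! = 80640.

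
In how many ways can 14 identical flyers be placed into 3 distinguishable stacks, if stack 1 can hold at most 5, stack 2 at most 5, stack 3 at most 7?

10

Ignoring the caps, the number of non-negative solutions to x_1+…+x_3 = 14 is C(16,2) = 120.
Subtract solutions that violate a single cap (substitute x_i' = x_i − (cap_i+1)): x_1 ≥ 6 gives C(10,2) = 45; x_2 ≥ 6 gives C(10,2) = 45; x_3 ≥ 8 gives C(8,2) = 28. Together 118.
Add back pairs where two caps are both exceeded: 6 + 1 + 1 = 8.
By inclusion–exclusion the count is 120 − 118 + 8 = 10.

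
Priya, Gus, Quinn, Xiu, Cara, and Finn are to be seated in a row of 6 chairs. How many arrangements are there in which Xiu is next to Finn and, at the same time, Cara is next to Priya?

96

Treat {Xiu,Finn} as one block (2 orders) and {Cara,Priya} as another (2 orders).
That leaves 4 units to arrange: 2 × 2 × 4! = 4 × 24 = 96.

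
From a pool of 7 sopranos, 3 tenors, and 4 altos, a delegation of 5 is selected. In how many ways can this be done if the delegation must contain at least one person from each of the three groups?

Total 5-person selections from all 14: C(14,5) = 2002.
Subtract selections that omit an entire group: no sopranos → C(7,5) = 21; no tenors → C(11,5) = 462; no altos → C(10,5) = 252.
Add back selections omitting two groups (i.e. drawn from a single group): C(7,5) + C(3,5) + C(4,5) = 21.
By inclusion–exclusion: 2002 − 735 + 21 = 1288.

1288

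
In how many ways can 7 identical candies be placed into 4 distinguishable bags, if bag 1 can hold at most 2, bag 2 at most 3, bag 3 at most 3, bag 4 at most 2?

18

Ignoring the caps, the number of non-negative solutions to x_1+…+x_4 = 7 is C(10,3) = 120.
Subtract solutions that violate a single cap (substitute x_i' = x_i − (cap_i+1)): x_1 ≥ 3 gives C(7,3) = 35; x_2 ≥ 4 gives C(6,3) = 20; x_3 ≥ 4 gives C(6,3) = 20; x_4 ≥ 3 gives C(7,3) = 35. Together 110.
Add back pairs where two caps are both exceeded: 1 + 1 + 4 + 0 + 1 + 1 = 8.
By inclusion–exclusion the count is 120 − 110 + 8 = 18.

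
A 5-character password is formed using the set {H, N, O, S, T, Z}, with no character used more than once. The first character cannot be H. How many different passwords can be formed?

The first character has 6−1 = 5 choices (anything except H).
The remaining 4 characters are filled from the other 5 symbols without repetition: 5 × 4 × 3 × 2 = 120.
Total: 5 × 120 = 600.

600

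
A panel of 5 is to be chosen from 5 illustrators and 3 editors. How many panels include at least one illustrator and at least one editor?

Unrestricted: C(8,5) = 56 ways to pick any 5 of the 8.
Subtract selections that omit an entire group: no illustrators → C(3,5) = 0; no editors → C(5,5) = 1.
Both groups omitted at once is impossible, so 56 − 1 = 55.

55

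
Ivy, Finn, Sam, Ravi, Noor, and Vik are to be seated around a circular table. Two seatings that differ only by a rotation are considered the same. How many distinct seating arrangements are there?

120

Fix one person's seat to break rotational symmetry; the remaining 5 people can be arranged in (5)! = 120 ways.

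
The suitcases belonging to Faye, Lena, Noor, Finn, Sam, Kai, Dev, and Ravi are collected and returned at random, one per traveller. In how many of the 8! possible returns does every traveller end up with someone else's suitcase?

14833

Count assignments avoiding every fixed point. For any j of the 8 travellers fixed to their own suitcase, the other 8−j can be arranged in (8−j)! ways.
By inclusion–exclusion this is Σ_{j=0}^{8} (−1)^j C(8,j)·(8−j)!.
Computing: 40320 − 40320 + 20160 − 6720 + 1680 − 336 + 56 − 8 + 1 = 14833.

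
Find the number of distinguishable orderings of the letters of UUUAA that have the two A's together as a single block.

Treat the 2 copies of A as a single block. The multiset to arrange is then {AA, U, U, U}, 4 items in all.
That gives (4)!/(3!) = 4 arrangements.

4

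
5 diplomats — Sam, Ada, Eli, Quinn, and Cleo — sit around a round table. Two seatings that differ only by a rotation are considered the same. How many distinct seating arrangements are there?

Fix one person's seat to break rotational symmetry; the remaining 4 people can be arranged in (4)! = 24 ways.

24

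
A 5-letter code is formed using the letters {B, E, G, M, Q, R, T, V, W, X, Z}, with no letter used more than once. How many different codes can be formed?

Choose and order 5 of the 11 symbols: the first letter has 11 options, the next 10, and so on down to 7.
11 × 10 × 9 × 8 × 7 = 55440.

55440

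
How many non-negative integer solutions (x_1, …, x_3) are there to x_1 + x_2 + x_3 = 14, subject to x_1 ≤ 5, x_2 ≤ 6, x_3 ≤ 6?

10

By stars and bars, unrestricted non-negative solutions to x_1+…+x_3 = 14 number C(14+2,2) = 120.
Subtract solutions that violate a single cap (substitute x_i' = x_i − (cap_i+1)): x_1 ≥ 6 gives C(10,2) = 45; x_2 ≥ 7 gives C(9,2) = 36; x_3 ≥ 7 gives C(9,2) = 36. Together 117.
Add back pairs where two caps are both exceeded: 3 + 3 + 1 = 7.
By inclusion–exclusion the count is 120 − 117 + 7 = 10.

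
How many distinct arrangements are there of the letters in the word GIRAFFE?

2520

Letter multiplicities in GIRAFFE: A×1, E×1, F×2, G×1, I×1, R×1.
So there are 7! / (2!) = 2520 distinguishable arrangements.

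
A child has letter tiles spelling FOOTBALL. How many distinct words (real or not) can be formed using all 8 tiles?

FOOTBALL has 8 letters with L appearing twice and O appearing twice.
So there are 8! / (2!·2!) = 10080 distinguishable arrangements.

10080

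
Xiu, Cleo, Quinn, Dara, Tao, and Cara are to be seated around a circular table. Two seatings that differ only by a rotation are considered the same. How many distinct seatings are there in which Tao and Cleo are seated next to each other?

Treat {Tao, Cleo} as one unit (2 internal orders) and seat the resulting 5 units around the table: (4)! circular arrangements.
So 2 × (4)! = 2 × 24 = 48.

48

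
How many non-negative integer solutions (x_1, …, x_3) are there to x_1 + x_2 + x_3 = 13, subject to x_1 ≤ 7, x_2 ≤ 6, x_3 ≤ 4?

15

Without the upper bounds there are C(15,2) = 105 ways to split 13 among 3 variables.
Subtract solutions that violate a single cap (substitute x_i' = x_i − (cap_i+1)): x_1 ≥ 8 gives C(7,2) = 21; x_2 ≥ 7 gives C(8,2) = 28; x_3 ≥ 5 gives C(10,2) = 45. Together 94.
Add back pairs where two caps are both exceeded: 0 + 1 + 3 = 4.
By inclusion–exclusion the count is 105 − 94 + 4 = 15.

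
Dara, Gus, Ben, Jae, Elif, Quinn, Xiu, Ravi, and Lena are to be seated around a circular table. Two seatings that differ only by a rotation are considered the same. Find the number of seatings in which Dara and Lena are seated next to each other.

Treat {Dara, Lena} as one unit (2 internal orders) and seat the resulting 8 units around the table: (7)! circular arrangements.
So 2 × (7)! = 2 × 5040 = 10080.

10080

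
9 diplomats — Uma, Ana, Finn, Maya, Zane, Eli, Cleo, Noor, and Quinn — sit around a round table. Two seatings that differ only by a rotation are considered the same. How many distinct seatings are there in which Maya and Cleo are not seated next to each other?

30240

Without the restriction there are (8)! = 40320 seatings.
Those with Maya next to Cleo: fuse the pair into one unit and seat 8 units around a circle — 2·(7)! = 10080.
Subtracting, 40320 − 10080 = 30240.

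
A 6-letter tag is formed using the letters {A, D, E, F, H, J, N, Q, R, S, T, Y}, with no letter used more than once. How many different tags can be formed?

Choose and order 6 of the 12 symbols: the first letter has 12 options, the next 11, and so on down to 7.
12 × 11 × 10 × 9 × 8 × 7 = 665280.

665280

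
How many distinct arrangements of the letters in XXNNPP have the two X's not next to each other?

Total arrangements of XXNNPP: 6!/(2!·2!·2!) = 90.
If the two X's are adjacent, glue them into one block, leaving 5 items to arrange: (5)!/(2!·2!) = 30 ways.
Hence 90 − 30 = 60.

60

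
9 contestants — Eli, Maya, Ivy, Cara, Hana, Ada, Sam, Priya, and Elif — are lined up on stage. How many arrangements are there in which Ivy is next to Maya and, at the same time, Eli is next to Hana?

20160

Treat {Ivy,Maya} as one block (2 orders) and {Eli,Hana} as another (2 orders).
That leaves 7 units to arrange: 2 × 2 × 7! = 4 × 5040 = 20160.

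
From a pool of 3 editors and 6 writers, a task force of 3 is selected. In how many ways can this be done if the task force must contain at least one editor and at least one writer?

63

With no constraint there are C(9,3) = 84 possible selections.
Subtract selections that omit an entire group: no editors → C(6,3) = 20; no writers → C(3,3) = 1.
Both groups omitted at once is impossible, so 84 − 21 = 63.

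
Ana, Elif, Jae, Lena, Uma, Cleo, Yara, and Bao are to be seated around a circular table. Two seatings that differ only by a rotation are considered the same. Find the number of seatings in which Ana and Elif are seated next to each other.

Treat {Ana, Elif} as one unit (2 internal orders) and seat the resulting 7 units around the table: (6)! circular arrangements.
So 2 × (6)! = 2 × 720 = 1440.

1440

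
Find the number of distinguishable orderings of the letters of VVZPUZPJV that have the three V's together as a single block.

Treat the 3 copies of V as a single block. The multiset to arrange is then {VVV, J, P, P, U, Z, Z}, 7 items in all.
That gives (7)!/(2!·2!) = 1260 arrangements.

1260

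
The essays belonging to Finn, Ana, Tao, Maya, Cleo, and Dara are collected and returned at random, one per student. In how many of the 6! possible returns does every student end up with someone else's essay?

265

Let Aᵢ be the assignments in which student i gets their own essay. We want the size of the complement of A₁∪…∪A_6.
By inclusion–exclusion this is Σ_{j=0}^{6} (−1)^j C(6,j)·(6−j)!.
Computing: 720 − 720 + 360 − 120 + 30 − 6 + 1 = 265.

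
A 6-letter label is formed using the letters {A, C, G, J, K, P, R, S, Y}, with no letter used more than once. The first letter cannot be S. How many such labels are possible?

53760

The first letter has 9−1 = 8 choices (anything except S).
The remaining 5 letters are filled from the other 8 symbols without repetition: 8 × 7 × 6 × 5 × 4 = 6720.
Total: 8 × 6720 = 53760.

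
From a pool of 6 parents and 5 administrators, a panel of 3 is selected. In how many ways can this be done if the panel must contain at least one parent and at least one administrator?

With no constraint there are C(11,3) = 165 possible selections.
Subtract selections that omit an entire group: no parents → C(5,3) = 10; no administrators → C(6,3) = 20.
Both groups omitted at once is impossible, so 165 − 30 = 135.

135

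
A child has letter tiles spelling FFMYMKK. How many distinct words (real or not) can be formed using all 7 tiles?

630

Letter multiplicities in FFMYMKK: F×2, K×2, M×2, Y×1.
Dividing 7! = 5040 by 2!·2!·2! = 8 for the repeated letters gives 630.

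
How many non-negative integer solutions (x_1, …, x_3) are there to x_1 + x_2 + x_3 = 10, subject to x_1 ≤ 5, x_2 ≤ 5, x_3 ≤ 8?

33

Ignoring the caps, the number of non-negative solutions to x_1+…+x_3 = 10 is C(12,2) = 66.
Subtract solutions that violate a single cap (substitute x_i' = x_i − (cap_i+1)): x_1 ≥ 6 gives C(6,2) = 15; x_2 ≥ 6 gives C(6,2) = 15; x_3 ≥ 9 gives C(3,2) = 3. Together 33.
No two caps can be exceeded simultaneously, so the pair terms are all 0.
By inclusion–exclusion the count is 66 − 33 + 0 = 33.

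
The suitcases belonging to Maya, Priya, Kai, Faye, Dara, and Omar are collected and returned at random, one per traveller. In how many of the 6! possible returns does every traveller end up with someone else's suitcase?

This is the derangement count D_6: permutations of 6 items with no fixed point.
By inclusion–exclusion this is Σ_{j=0}^{6} (−1)^j C(6,j)·(6−j)!.
Computing: 720 − 720 + 360 − 120 + 30 − 6 + 1 = 265.

265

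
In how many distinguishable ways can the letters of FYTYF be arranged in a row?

FYTYF has 5 letters with F appearing twice and Y appearing twice.
The number of distinct arrangements is 5!/(2!·2!) = 120/4 = 30.

30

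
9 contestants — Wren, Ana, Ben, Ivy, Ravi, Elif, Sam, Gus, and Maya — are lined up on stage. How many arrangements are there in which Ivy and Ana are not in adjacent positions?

Of the 9! = 362880 arrangements, those with Ivy and Ana adjacent number 2 × 8! = 80640 (treat the pair as a block with 2 internal orders).
Complementary counting: 362880 − 80640 = 282240.

282240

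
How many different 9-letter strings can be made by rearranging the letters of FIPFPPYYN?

The 9 letters of FIPFPPYYN have repeats: F appearing twice, P appearing 3 times, and Y appearing twice.
The number of distinct arrangements is 9!/(3!·2!·2!) = 362880/24 = 15120.

15120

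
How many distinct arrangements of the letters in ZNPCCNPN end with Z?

210

With the last slot taken by Z, it remains to arrange the other 7 letters (NPCCNPN).
Those 7 letters have C appearing twice, N appearing 3 times, and P appearing twice, giving (7)!/(3!·2!·2!) = 210.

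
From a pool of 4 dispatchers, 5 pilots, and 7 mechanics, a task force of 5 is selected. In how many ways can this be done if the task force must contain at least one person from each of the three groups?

With no constraint there are C(16,5) = 4368 possible selections.
Selections missing a whole group: no dispatchers → C(12,5) = 792; no pilots → C(11,5) = 462; no mechanics → C(9,5) = 126.
Add back selections omitting two groups (i.e. drawn from a single group): C(4,5) + C(5,5) + C(7,5) = 22.
By inclusion–exclusion: 4368 − 1380 + 22 = 3010.

3010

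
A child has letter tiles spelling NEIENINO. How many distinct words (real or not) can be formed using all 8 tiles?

1680

Letter multiplicities in NEIENINO: E×2, I×2, N×3, O×1.
The number of distinct arrangements is 8!/(3!·2!·2!) = 40320/24 = 1680.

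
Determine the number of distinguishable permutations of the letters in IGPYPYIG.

IGPYPYIG has 8 letters with G appearing twice, I appearing twice, P appearing twice, and Y appearing twice.
So there are 8! / (2!·2!·2!·2!) = 2520 distinguishable arrangements.

2520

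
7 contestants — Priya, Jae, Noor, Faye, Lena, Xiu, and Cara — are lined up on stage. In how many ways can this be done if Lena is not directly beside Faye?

Of the 7! = 5040 arrangements, those with Lena and Faye adjacent number 2 × 6! = 1440 (treat the pair as a block with 2 internal orders).
So 5040 − 1440 = 3600 arrangements keep them apart.

3600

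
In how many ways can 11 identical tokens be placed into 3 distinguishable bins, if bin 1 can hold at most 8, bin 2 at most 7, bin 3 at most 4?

34

Ignoring the caps, the number of non-negative solutions to x_1+…+x_3 = 11 is C(13,2) = 78.
Subtract solutions that violate a single cap (substitute x_i' = x_i − (cap_i+1)): x_1 ≥ 9 gives C(4,2) = 6; x_2 ≥ 8 gives C(5,2) = 10; x_3 ≥ 5 gives C(8,2) = 28. Together 44.
No two caps can be exceeded simultaneously, so the pair terms are all 0.
By inclusion–exclusion the count is 78 − 44 + 0 = 34.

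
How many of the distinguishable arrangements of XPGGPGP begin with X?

20

Fix X in the first position and arrange the remaining 6 letters.
Those 6 letters have G appearing 3 times and P appearing 3 times, giving (6)!/(3!·3!) = 20.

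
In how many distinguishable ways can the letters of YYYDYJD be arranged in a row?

Letter multiplicities in YYYDYJD: D×2, J×1, Y×4.
So there are 7! / (4!·2!) = 105 distinguishable arrangements.

105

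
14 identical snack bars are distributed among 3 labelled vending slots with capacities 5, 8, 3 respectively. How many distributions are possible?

6

Ignoring the caps, the number of non-negative solutions to x_1+…+x_3 = 14 is C(16,2) = 120.
Subtract solutions that violate a single cap (substitute x_i' = x_i − (cap_i+1)): x_1 ≥ 6 gives C(10,2) = 45; x_2 ≥ 9 gives C(7,2) = 21; x_3 ≥ 4 gives C(12,2) = 66. Together 132.
Add back pairs where two caps are both exceeded: 0 + 15 + 3 = 18.
By inclusion–exclusion the count is 120 − 132 + 18 = 6.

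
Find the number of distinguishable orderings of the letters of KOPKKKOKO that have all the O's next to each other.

42

Treat the 3 copies of O as a single block. The multiset to arrange is then {OOO, K, K, K, K, K, P}, 7 items in all.
That gives (7)!/(5!) = 42 arrangements.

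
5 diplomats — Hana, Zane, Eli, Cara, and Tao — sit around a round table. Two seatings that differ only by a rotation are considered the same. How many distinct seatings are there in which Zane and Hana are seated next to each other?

12

Treat {Zane, Hana} as one unit (2 internal orders) and seat the resulting 4 units around the table: (3)! circular arrangements.
So 2 × (3)! = 2 × 6 = 12.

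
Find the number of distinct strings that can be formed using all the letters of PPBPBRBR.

The 8 letters of PPBPBRBR have repeats: B appearing 3 times, P appearing 3 times, and R appearing twice.
Dividing 8! = 40320 by 3!·3!·2! = 72 for the repeated letters gives 560.

560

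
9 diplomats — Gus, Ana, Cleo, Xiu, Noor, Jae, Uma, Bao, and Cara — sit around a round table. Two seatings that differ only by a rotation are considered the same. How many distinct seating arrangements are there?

Around a circle, 9 distinct people have 9!/9 = (8)! = 40320 rotationally distinct seatings.

40320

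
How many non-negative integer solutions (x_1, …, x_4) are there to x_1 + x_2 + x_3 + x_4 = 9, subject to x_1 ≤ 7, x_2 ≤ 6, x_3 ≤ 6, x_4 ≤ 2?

By stars and bars, unrestricted non-negative solutions to x_1+…+x_4 = 9 number C(9+3,3) = 220.
Subtract solutions that violate a single cap (substitute x_i' = x_i − (cap_i+1)): x_1 ≥ 8 gives C(4,3) = 4; x_2 ≥ 7 gives C(5,3) = 10; x_3 ≥ 7 gives C(5,3) = 10; x_4 ≥ 3 gives C(9,3) = 84. Together 108.
No two caps can be exceeded simultaneously, so the pair terms are all 0.
By inclusion–exclusion the count is 220 − 108 + 0 = 112.

112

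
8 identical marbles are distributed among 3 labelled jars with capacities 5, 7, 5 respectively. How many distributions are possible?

Ignoring the caps, the number of non-negative solutions to x_1+…+x_3 = 8 is C(10,2) = 45.
Subtract solutions that violate a single cap (substitute x_i' = x_i − (cap_i+1)): x_1 ≥ 6 gives C(4,2) = 6; x_2 ≥ 8 gives C(2,2) = 1; x_3 ≥ 6 gives C(4,2) = 6. Together 13.
No two caps can be exceeded simultaneously, so the pair terms are all 0.
By inclusion–exclusion the count is 45 − 13 + 0 = 32.

32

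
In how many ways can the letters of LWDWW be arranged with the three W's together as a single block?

Treat the 3 copies of W as a single block. The multiset to arrange is then {WWW, D, L}, 3 items in all.
All 3 items are distinct, so there are (3)! = 6 arrangements.

6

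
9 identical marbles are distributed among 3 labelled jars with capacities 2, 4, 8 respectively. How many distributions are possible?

14

Ignoring the caps, the number of non-negative solutions to x_1+…+x_3 = 9 is C(11,2) = 55.
Subtract solutions that violate a single cap (substitute x_i' = x_i − (cap_i+1)): x_1 ≥ 3 gives C(8,2) = 28; x_2 ≥ 5 gives C(6,2) = 15; x_3 ≥ 9 gives C(2,2) = 1. Together 44.
Add back pairs where two caps are both exceeded: 3 + 0 + 0 = 3.
By inclusion–exclusion the count is 55 − 44 + 3 = 14.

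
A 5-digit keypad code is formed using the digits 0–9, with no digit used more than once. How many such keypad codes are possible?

30240

This is a permutation of 5 out of 10: P(10,5) = 10!/5!.
That product is 10 × 9 × 8 × 7 × 6 = 30240.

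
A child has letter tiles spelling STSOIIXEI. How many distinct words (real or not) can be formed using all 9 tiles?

The 9 letters of STSOIIXEI have repeats: I appearing 3 times and S appearing twice.
So there are 9! / (3!·2!) = 30240 distinguishable arrangements.

30240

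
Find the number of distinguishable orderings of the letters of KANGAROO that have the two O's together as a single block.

Treat the 2 copies of O as a single block. The multiset to arrange is then {OO, A, A, G, K, N, R}, 7 items in all.
That gives (7)!/(2!) = 2520 arrangements.

2520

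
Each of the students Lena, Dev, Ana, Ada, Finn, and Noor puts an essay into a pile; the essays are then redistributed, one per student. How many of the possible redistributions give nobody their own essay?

265

Let Aᵢ be the assignments in which student i gets their own essay. We want the size of the complement of A₁∪…∪A_6.
By inclusion–exclusion this is Σ_{j=0}^{6} (−1)^j C(6,j)·(6−j)!.
Computing: 720 − 720 + 360 − 120 + 30 − 6 + 1 = 265.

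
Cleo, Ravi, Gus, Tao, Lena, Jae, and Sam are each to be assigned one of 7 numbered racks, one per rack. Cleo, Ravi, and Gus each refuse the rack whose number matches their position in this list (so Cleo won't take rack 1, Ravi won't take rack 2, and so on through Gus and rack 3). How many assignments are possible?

Let Aᵢ (for i ∈ {1, 2, 3}) be the placements that put person i in their forbidden rack. Any j of these fix j positions, leaving (7−j)! ways to fill the rest, and there are C(3,j) ways to pick which j.
By inclusion–exclusion, the number of valid placements is Σ_{j=0}^{3} (−1)^j C(3,j)·(7−j)!.
Computing: 5040 − 2160 + 360 − 24 = 3216.

3216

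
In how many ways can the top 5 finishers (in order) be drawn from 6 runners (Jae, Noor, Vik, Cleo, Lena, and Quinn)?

There are 6 choices for 1st place, 5 for 2nd, and so on down to 2 for position 5.
That gives 6 × 5 × 4 × 3 × 2 = 720.

720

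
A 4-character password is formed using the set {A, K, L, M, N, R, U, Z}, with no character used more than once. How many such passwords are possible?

1680

With no repetition, fill the 4 characters in order: 8 choices, then 7, down to 5.
That product is 8 × 7 × 6 × 5 = 1680.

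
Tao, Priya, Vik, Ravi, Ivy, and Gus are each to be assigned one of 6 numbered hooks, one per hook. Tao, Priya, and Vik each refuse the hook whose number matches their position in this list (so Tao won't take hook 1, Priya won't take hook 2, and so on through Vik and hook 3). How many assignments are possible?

Let Aᵢ (for i ∈ {1, 2, 3}) be the placements that put person i in their forbidden hook. Any j of these fix j positions, leaving (6−j)! ways to fill the rest, and there are C(3,j) ways to pick which j.
By inclusion–exclusion, the number of valid placements is Σ_{j=0}^{3} (−1)^j C(3,j)·(6−j)!.
Computing: 720 − 360 + 72 − 6 = 426.

426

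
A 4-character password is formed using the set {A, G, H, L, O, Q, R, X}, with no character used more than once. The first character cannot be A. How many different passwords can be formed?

The first character has 8−1 = 7 choices (anything except A).
The remaining 3 characters are filled from the other 7 symbols without repetition: 7 × 6 × 5 = 210.
Total: 7 × 210 = 1470.

1470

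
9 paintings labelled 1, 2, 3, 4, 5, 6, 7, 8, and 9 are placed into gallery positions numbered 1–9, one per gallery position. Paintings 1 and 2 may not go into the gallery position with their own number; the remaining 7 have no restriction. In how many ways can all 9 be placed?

287280

Let Aᵢ (for i ∈ {1, 2}) be the placements that put painting i in its forbidden gallery position. Any j of these fix j positions, leaving (9−j)! ways to fill the rest, and there are C(2,j) ways to pick which j.
By inclusion–exclusion, the number of valid placements is Σ_{j=0}^{2} (−1)^j C(2,j)·(9−j)!.
Computing: 362880 − 80640 + 5040 = 287280.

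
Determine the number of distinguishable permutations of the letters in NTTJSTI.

NTTJSTI has 7 letters with T appearing 3 times.
Dividing 7! = 5040 by 3! = 6 for the repeated letters gives 840.

840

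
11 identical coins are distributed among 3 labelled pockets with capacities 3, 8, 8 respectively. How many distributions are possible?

By stars and bars, unrestricted non-negative solutions to x_1+…+x_3 = 11 number C(11+2,2) = 78.
Subtract solutions that violate a single cap (substitute x_i' = x_i − (cap_i+1)): x_1 ≥ 4 gives C(9,2) = 36; x_2 ≥ 9 gives C(4,2) = 6; x_3 ≥ 9 gives C(4,2) = 6. Together 48.
No two caps can be exceeded simultaneously, so the pair terms are all 0.
By inclusion–exclusion the count is 78 − 48 + 0 = 30.

30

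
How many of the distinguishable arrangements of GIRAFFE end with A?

With the last slot taken by A, it remains to arrange the other 6 letters (GIRFFE).
Those 6 letters have F appearing twice, giving (6)!/(2!) = 360.

360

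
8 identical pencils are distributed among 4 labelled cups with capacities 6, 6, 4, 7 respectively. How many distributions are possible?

136

Ignoring the caps, the number of non-negative solutions to x_1+…+x_4 = 8 is C(11,3) = 165.
Subtract solutions that violate a single cap (substitute x_i' = x_i − (cap_i+1)): x_1 ≥ 7 gives C(4,3) = 4; x_2 ≥ 7 gives C(4,3) = 4; x_3 ≥ 5 gives C(6,3) = 20; x_4 ≥ 8 gives C(3,3) = 1. Together 29.
No two caps can be exceeded simultaneously, so the pair terms are all 0.
By inclusion–exclusion the count is 165 − 29 + 0 = 136.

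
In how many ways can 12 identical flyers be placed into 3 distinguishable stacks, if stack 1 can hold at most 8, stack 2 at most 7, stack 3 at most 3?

Without the upper bounds there are C(14,2) = 91 ways to split 12 among 3 stacks.
Subtract solutions that violate a single cap (substitute x_i' = x_i − (cap_i+1)): x_1 ≥ 9 gives C(5,2) = 10; x_2 ≥ 8 gives C(6,2) = 15; x_3 ≥ 4 gives C(10,2) = 45. Together 70.
Add back pairs where two caps are both exceeded: 0 + 0 + 1 = 1.
By inclusion–exclusion the count is 91 − 70 + 1 = 22.

22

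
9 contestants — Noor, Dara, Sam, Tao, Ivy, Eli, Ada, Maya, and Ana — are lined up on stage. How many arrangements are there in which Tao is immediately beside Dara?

Place the 7 others and the Tao-Dara pair as 8 objects in a line; the pair has 2 internal arrangements.
That gives 2 × 8! = 2 × 40320 = 80640.

80640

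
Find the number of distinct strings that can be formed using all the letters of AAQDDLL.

630

AAQDDLL has 7 letters with A appearing twice, D appearing twice, and L appearing twice.
Dividing 7! = 5040 by 2!·2!·2! = 8 for the repeated letters gives 630.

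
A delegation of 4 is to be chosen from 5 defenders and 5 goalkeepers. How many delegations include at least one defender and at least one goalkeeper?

200

With no constraint there are C(10,4) = 210 possible selections.
Subtract selections that omit an entire group: no defenders → C(5,4) = 5; no goalkeepers → C(5,4) = 5.
Both groups omitted at once is impossible, so 210 − 10 = 200.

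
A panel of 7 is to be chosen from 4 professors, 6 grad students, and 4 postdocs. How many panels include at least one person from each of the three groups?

Total 7-person selections from all 14: C(14,7) = 3432.
Subtract selections that omit an entire group: no professors → C(10,7) = 120; no grad students → C(8,7) = 8; no postdocs → C(10,7) = 120.
Add back selections omitting two groups (i.e. drawn from a single group): C(4,7) + C(6,7) + C(4,7) = 0.
By inclusion–exclusion: 3432 − 248 + 0 = 3184.

3184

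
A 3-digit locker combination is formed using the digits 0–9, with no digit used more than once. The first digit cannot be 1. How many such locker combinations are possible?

648

The first digit has 10−1 = 9 choices (anything except 1).
The remaining 2 digits are filled from the other 9 symbols without repetition: 9 × 8 = 72.
Total: 9 × 72 = 648.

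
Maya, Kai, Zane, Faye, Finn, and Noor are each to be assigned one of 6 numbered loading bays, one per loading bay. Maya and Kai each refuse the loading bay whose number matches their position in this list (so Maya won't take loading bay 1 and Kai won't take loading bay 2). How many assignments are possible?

504

Let Aᵢ (for i ∈ {1, 2}) be the placements that put person i in their forbidden loading bay. Any j of these fix j positions, leaving (6−j)! ways to fill the rest, and there are C(2,j) ways to pick which j.
By inclusion–exclusion, the number of valid placements is Σ_{j=0}^{2} (−1)^j C(2,j)·(6−j)!.
Computing: 720 − 240 + 24 = 504.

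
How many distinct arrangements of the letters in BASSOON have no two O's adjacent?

Total arrangements of BASSOON: 7!/(2!·2!) = 1260.
If the two O's are adjacent, glue them into one block, leaving 6 items to arrange: (6)!/(2!) = 360 ways.
Subtracting, 1260 − 360 = 900 arrangements keep the O's apart.

900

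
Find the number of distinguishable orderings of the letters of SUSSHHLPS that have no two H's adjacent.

5880

There are 9!/(4!·2!) = 7560 arrangements of SUSSHHLPS in total.
Arrangements with the H's together: treat HH as one letter, giving (8)!/(4!) = 1680.
Hence 7560 − 1680 = 5880.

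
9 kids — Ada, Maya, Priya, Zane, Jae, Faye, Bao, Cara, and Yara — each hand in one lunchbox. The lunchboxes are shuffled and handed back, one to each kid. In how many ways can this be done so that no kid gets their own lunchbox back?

133496

This is the derangement count D_9: permutations of 9 items with no fixed point.
By inclusion–exclusion this is Σ_{j=0}^{9} (−1)^j C(9,j)·(9−j)!.
Computing: 362880 − 362880 + 181440 − 60480 + 15120 − 3024 + 504 − 72 + 9 − 1 = 133496.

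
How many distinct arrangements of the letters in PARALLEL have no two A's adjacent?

Total arrangements of PARALLEL: 8!/(3!·2!) = 3360.
Arrangements with the A's together: treat AA as one letter, giving (7)!/(3!) = 840.
Hence 3360 − 840 = 2520.

2520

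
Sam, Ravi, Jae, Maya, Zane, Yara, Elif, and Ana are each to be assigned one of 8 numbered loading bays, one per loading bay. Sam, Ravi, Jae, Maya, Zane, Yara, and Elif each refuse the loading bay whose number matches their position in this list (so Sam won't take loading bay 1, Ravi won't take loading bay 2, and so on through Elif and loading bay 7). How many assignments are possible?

16687

Let Aᵢ (for 1 ≤ i ≤ 7) be the placements that put person i in their forbidden loading bay. Any j of these fix j positions, leaving (8−j)! ways to fill the rest, and there are C(7,j) ways to pick which j.
By inclusion–exclusion, the number of valid placements is Σ_{j=0}^{7} (−1)^j C(7,j)·(8−j)!.
Computing: 40320 − 35280 + 15120 − 4200 + 840 − 126 + 14 − 1 = 16687.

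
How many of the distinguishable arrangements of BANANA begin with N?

With the first slot taken by N, it remains to arrange the other 5 letters (BAANA).
Those 5 letters have A appearing 3 times, giving (5)!/(3!) = 20.

20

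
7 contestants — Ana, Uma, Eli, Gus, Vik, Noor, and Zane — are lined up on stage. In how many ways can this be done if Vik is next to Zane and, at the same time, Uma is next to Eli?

480

Treat {Vik,Zane} as one block (2 orders) and {Uma,Eli} as another (2 orders).
That leaves 5 units to arrange: 2 × 2 × 5! = 4 × 120 = 480.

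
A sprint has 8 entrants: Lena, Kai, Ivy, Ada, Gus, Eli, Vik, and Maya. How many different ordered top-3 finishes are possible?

There are 8 choices for 1st place, 7 for 2nd, and 6 for 3rd.
That gives 8 × 7 × 6 = 336.

336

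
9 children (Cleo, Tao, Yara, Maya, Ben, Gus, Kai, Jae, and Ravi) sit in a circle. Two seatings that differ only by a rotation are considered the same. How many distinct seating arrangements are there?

Around a circle, 9 distinct people have 9!/9 = (8)! = 40320 rotationally distinct seatings.

40320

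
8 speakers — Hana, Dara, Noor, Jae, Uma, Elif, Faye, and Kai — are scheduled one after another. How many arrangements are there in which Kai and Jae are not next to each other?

30240

There are 8! = 40320 arrangements in all. If Kai and Jae are adjacent, merging them into one block gives 2·(7)! = 10080 arrangements.
Complementary counting: 40320 − 10080 = 30240.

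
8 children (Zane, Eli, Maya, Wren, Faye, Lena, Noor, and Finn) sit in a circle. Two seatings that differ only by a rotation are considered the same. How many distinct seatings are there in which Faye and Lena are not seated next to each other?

3600

Without the restriction there are (7)! = 5040 seatings.
Those with Faye next to Lena: fuse the pair into one unit and seat 7 units around a circle — 2·(6)! = 1440.
Subtracting, 5040 − 1440 = 3600.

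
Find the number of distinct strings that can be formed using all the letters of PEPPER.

The 6 letters of PEPPER have repeats: E appearing twice and P appearing 3 times.
The number of distinct arrangements is 6!/(3!·2!) = 720/12 = 60.

60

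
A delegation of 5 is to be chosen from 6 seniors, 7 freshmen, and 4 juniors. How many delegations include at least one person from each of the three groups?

4214

With no constraint there are C(17,5) = 6188 possible selections.
Selections missing a whole group: no seniors → C(11,5) = 462; no freshmen → C(10,5) = 252; no juniors → C(13,5) = 1287.
Add back selections omitting two groups (i.e. drawn from a single group): C(6,5) + C(7,5) + C(4,5) = 27.
By inclusion–exclusion: 6188 − 2001 + 27 = 4214.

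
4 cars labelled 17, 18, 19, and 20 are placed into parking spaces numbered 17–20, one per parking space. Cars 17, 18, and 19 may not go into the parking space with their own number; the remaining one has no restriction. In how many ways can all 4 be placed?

11

Let Aᵢ (for i ∈ {17, 18, 19}) be the placements that put car i in its forbidden parking space. Any j of these fix j positions, leaving (4−j)! ways to fill the rest, and there are C(3,j) ways to pick which j.
By inclusion–exclusion, the number of valid placements is Σ_{j=0}^{3} (−1)^j C(3,j)·(4−j)!.
Computing: 24 − 18 + 6 − 1 = 11.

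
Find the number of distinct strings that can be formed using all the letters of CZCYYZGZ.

1680

The 8 letters of CZCYYZGZ have repeats: C appearing twice, Y appearing twice, and Z appearing 3 times.
So there are 8! / (3!·2!·2!) = 1680 distinguishable arrangements.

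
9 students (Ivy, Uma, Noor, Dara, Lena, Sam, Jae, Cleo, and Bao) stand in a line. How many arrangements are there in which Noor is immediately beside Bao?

80640

Treat {Noor, Bao} as a single unit. There are 8 units to order, and the pair itself can be ordered 2 ways.
That gives 2 × 8! = 2 × 40320 = 80640.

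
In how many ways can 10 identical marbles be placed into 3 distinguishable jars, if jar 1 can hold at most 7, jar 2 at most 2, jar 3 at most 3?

Without the upper bounds there are C(12,2) = 66 ways to split 10 among 3 jars.
Subtract solutions that violate a single cap (substitute x_i' = x_i − (cap_i+1)): x_1 ≥ 8 gives C(4,2) = 6; x_2 ≥ 3 gives C(9,2) = 36; x_3 ≥ 4 gives C(8,2) = 28. Together 70.
Add back pairs where two caps are both exceeded: 0 + 0 + 10 = 10.
By inclusion–exclusion the count is 66 − 70 + 10 = 6.

6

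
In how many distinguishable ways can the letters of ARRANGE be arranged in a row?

ARRANGE has 7 letters with A appearing twice and R appearing twice.
Dividing 7! = 5040 by 2!·2! = 4 for the repeated letters gives 1260.

1260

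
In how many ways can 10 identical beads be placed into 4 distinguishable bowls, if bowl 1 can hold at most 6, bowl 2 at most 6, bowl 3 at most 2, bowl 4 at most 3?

64

Ignoring the caps, the number of non-negative solutions to x_1+…+x_4 = 10 is C(13,3) = 286.
Subtract solutions that violate a single cap (substitute x_i' = x_i − (cap_i+1)): x_1 ≥ 7 gives C(6,3) = 20; x_2 ≥ 7 gives C(6,3) = 20; x_3 ≥ 3 gives C(10,3) = 120; x_4 ≥ 4 gives C(9,3) = 84. Together 244.
Add back pairs where two caps are both exceeded: 0 + 1 + 0 + 1 + 0 + 20 = 22.
By inclusion–exclusion the count is 286 − 244 + 22 = 64.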